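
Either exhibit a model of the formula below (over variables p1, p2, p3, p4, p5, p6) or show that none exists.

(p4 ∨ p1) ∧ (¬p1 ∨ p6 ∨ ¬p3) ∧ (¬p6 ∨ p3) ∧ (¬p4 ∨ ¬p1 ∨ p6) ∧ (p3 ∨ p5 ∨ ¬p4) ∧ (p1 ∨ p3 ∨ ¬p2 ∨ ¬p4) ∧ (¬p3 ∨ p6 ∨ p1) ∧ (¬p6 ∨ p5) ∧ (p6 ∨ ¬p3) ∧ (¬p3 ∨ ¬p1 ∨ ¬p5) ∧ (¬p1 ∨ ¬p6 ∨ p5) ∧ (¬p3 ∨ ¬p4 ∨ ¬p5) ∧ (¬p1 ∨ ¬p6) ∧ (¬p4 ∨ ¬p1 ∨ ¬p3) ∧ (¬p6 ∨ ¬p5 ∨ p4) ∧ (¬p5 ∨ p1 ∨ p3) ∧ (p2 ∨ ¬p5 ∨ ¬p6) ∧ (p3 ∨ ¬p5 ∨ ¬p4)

Branch on p4: set p4 = False.
The clause (p1) is unit, so p1 = True.
The clause (¬p6) is unit, so p6 = False.
The clause (¬p3) is unit, so p3 = False.
No clause remains; p2, p5 are free.

p1: True,  p2: True,  p3: False,  p4: False,  p5: True,  p6: False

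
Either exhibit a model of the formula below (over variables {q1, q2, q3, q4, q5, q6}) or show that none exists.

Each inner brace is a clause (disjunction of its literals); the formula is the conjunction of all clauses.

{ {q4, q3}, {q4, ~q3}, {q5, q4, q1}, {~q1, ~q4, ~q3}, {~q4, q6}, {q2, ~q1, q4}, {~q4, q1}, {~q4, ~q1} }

UNSATISFIABLE

Try q4 = 1.
Unit clause (q6) forces q6 = 1.
Unit clause (q1) forces q1 = 1.
Now (~q1) is unsatisfied and unit — conflict.
So q4 must be the other value — set q4 = 0.
Unit clause (q3) forces q3 = 1.
Now (~q3) is unsatisfied and unit — conflict.
Neither q4 = 1 nor q4 = 0 works.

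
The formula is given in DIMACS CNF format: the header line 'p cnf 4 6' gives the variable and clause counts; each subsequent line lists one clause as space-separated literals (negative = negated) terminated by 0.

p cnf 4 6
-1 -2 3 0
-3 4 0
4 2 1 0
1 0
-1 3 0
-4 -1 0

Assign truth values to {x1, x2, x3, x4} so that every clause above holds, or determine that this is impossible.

UNSATISFIABLE

Unit clause (x1) forces x1 = True.
Unit clause (x3) forces x3 = True.
Unit clause (x4) forces x4 = True.
But (¬x4) is also a unit clause — contradiction.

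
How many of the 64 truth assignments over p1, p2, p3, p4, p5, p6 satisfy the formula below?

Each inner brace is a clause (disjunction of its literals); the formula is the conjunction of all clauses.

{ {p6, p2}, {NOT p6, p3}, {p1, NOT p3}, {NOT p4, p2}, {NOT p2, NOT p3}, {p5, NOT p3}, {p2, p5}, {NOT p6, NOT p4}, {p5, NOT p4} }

There are 2^6 = 64 truth assignments over (p1, p2, p3, p4, p5, p6).
Split on p3. With p3 = true, the clauses containing p3 are satisfied and NOT p3 drops from the rest; 1 of the 2^5 = 32 assignments to the other variables satisfy what remains.
With p3 = false, by the same count on the reduced clause set, 6 assignments work.
(One model: p1=F, p2=T, p3=F, p4=F, p5=F, p6=F.)
Total: 1 + 6 = 7.

7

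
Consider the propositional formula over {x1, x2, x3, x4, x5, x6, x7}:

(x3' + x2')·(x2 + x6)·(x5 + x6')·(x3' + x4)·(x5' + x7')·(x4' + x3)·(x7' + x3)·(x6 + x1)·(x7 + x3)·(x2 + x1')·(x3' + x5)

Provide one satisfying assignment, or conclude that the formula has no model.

x1=0; x2=0; x3=1; x4=1; x5=1; x6=1; x7=0

Try x3 = 1.
(x2') alone gives x2 = 0.
(x6) alone gives x6 = 1.
(x5) alone gives x5 = 1.
(x4) alone gives x4 = 1.
(x7') alone gives x7 = 0.
(x1') alone gives x1 = 0.
All clauses are satisfied.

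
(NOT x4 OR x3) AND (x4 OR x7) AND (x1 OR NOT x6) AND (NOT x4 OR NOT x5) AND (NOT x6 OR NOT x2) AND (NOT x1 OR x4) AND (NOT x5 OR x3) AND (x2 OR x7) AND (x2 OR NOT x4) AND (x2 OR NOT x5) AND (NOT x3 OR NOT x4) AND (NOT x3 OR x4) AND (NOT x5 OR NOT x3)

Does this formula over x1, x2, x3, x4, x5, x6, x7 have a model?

Yes

Try x4 = false.
The clause (x7) is unit, so x7 = true.
The clause (NOT x1) is unit, so x1 = false.
The clause (NOT x6) is unit, so x6 = false.
The clause (NOT x3) is unit, so x3 = false.
The clause (NOT x5) is unit, so x5 = false.
Every clause is now satisfied; x2 is unconstrained.
A satisfying assignment: x1=false,  x2=false,  x3=false,  x4=false,  x5=false,  x6=false,  x7=true.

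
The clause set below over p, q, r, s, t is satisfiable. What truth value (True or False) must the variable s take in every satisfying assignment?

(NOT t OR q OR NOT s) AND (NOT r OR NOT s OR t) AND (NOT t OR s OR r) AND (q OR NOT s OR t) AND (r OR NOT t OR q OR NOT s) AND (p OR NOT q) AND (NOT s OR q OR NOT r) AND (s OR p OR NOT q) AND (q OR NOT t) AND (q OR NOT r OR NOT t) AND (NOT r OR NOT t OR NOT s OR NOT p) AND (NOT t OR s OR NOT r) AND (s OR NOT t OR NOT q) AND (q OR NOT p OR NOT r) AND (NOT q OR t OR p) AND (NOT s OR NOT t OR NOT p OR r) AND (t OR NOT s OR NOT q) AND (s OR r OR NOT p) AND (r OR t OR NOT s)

Suppose s = true.
Try t = false.
The clause (NOT r) is unit, so r = false.
That conflicts with the unit clause (r).
That branch fails; take t = true instead.
The clause (q) is unit, so q = true.
The clause (p) is unit, so p = true.
The clause (NOT r) is unit, so r = false.
That conflicts with the unit clause (r).
Both values of t lead to a conflict.
So every satisfying assignment has s = False.

False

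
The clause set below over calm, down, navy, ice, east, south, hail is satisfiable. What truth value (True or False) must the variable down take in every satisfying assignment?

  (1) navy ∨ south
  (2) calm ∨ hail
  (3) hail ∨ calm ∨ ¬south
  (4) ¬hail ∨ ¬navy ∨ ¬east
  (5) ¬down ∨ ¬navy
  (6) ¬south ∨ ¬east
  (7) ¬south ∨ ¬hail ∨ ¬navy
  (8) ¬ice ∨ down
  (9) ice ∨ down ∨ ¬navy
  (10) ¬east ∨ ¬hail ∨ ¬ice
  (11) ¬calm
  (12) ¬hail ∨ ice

Suppose down = False.
(¬ice) alone gives ice = False.
(¬navy) alone gives navy = False.
(south) alone gives south = True.
(¬east) alone gives east = False.
(¬calm) alone gives calm = False.
(hail) alone gives hail = True.
But (¬hail) is also a unit clause — contradiction.
So every satisfying assignment has down = True.

True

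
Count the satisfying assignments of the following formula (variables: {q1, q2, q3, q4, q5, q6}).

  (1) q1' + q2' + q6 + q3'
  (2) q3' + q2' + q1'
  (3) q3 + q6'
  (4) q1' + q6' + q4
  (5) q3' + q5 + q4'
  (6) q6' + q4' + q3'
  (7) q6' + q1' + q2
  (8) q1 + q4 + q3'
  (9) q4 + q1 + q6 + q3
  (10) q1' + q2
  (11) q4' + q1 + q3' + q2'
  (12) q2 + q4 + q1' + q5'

There are 2^6 = 64 truth assignments over (q1, q2, q3, q4, q5, q6).
Split on q6. With q6 = 1, the clauses containing q6 are satisfied and q6' drops from the rest; 0 of the 2^5 = 32 assignments to the other variables satisfy what remains.
With q6 = 0, by the same count on the reduced clause set, 9 assignments work.
(One model: q1=F, q2=F, q3=F, q4=T, q5=F, q6=F.)
Total: 0 + 9 = 9.

9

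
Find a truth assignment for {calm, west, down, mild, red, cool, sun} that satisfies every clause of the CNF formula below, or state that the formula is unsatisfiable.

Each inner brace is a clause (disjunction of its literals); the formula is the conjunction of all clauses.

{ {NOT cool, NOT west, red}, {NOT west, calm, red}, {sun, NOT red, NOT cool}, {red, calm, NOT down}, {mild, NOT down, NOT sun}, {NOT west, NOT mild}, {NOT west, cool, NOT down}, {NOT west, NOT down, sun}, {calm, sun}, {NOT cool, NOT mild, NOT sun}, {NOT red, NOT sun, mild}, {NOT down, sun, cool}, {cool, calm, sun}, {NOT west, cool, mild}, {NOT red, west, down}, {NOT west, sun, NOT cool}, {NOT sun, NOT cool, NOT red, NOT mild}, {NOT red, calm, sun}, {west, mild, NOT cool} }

calm: true; west: false; down: true; mild: true; red: false; cool: false; sun: true

Case west = false:
Case calm = true:
Case red = false:
Case mild = true:
Case cool = false:
Case down = true:
(sun) alone gives sun = true.
All clauses are satisfied.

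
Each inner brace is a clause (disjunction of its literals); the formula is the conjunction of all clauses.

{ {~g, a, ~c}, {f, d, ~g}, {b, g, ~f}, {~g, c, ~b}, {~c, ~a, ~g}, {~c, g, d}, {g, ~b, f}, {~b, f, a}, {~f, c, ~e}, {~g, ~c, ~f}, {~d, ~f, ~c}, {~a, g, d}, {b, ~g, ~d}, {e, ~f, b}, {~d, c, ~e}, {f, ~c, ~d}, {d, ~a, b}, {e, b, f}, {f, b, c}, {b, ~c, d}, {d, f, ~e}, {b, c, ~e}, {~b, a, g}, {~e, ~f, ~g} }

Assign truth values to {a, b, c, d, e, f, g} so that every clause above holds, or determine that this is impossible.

Suppose g = 0.
Suppose b = 1.
Unit clause (f) forces f = 1.
Unit clause (a) forces a = 1.
Unit clause (d) forces d = 1.
Unit clause (~c) forces c = 0.
Unit clause (~e) forces e = 0.
All clauses are satisfied.

a: 1; b: 1; c: 0; d: 1; e: 0; f: 1; g: 0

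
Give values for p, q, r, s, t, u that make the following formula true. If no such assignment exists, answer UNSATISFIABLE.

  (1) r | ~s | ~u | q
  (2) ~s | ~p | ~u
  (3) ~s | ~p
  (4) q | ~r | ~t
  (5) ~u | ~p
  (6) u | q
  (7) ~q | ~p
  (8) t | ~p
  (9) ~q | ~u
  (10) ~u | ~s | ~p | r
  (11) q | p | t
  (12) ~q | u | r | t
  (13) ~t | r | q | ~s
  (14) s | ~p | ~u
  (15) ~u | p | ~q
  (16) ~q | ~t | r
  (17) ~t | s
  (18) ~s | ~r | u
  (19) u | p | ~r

Try s = 0.
(~t) alone gives t = 0.
(~p) alone gives p = 0.
(q) alone gives q = 1.
(~u) alone gives u = 0.
(r) alone gives r = 1.
But (~r) is also a unit clause — contradiction.
That branch fails; take s = 1 instead.
(~p) alone gives p = 0.
Try u = 1.
(~q) alone gives q = 0.
(r) alone gives r = 1.
(~t) alone gives t = 0.
But (t) is also a unit clause — contradiction.
That branch fails; take u = 0 instead.
(q) alone gives q = 1.
(~r) alone gives r = 0.
(t) alone gives t = 1.
But (~t) is also a unit clause — contradiction.
Neither u = 1 nor u = 0 works.
Neither s = 1 nor s = 0 works.

UNSATISFIABLE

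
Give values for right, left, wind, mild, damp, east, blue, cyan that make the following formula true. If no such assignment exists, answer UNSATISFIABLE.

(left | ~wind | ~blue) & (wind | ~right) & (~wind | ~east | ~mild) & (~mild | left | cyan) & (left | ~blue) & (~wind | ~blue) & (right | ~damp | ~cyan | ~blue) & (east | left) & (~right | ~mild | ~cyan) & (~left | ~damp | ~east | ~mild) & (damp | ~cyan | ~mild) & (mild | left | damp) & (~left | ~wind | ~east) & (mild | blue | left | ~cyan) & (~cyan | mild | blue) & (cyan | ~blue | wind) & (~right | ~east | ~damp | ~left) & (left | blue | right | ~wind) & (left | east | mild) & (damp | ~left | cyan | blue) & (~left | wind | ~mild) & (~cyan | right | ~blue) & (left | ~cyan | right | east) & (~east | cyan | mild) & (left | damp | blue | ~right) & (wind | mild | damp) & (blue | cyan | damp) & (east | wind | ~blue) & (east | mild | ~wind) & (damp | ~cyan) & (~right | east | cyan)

right=0,  left=0,  wind=0,  mild=1,  damp=1,  east=1,  blue=0,  cyan=1

Suppose wind = 0.
Unit clause (~right) forces right = 0.
Suppose left = 0.
Unit clause (~blue) forces blue = 0.
Unit clause (east) forces east = 1.
Suppose mild = 1.
Unit clause (cyan) forces cyan = 1.
Unit clause (damp) forces damp = 1.
This assignment satisfies each clause.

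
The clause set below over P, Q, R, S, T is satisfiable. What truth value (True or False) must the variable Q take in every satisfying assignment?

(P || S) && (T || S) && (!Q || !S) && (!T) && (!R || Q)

False

Suppose Q = true.
Unit clause (!S) forces S = false.
Unit clause (P) forces P = true.
Unit clause (T) forces T = true.
Now (!T) is unsatisfied and unit — conflict.
So every satisfying assignment has Q = False.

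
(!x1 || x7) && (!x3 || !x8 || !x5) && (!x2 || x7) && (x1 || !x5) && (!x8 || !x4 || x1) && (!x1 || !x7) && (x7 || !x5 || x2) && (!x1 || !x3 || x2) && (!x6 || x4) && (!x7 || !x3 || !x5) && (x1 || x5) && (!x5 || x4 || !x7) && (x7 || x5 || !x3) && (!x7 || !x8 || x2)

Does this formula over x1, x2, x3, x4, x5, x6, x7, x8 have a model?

Unsatisfiable

Suppose x1 = false.
From the singleton clause (!x5), x5 = false.
Now (x5) is unsatisfied and unit — conflict.
Undo x1 and try x1 = true.
From the singleton clause (x7), x7 = true.
Now (!x7) is unsatisfied and unit — conflict.
Both values of x1 lead to a conflict.
No assignment satisfies every clause.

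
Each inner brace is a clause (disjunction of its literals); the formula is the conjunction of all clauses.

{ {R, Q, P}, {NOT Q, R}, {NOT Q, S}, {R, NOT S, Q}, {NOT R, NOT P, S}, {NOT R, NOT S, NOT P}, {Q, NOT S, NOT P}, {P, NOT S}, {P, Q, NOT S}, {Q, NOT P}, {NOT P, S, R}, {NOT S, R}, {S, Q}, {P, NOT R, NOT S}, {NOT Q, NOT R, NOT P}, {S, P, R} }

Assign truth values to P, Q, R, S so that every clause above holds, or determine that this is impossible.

Case Q = false:
The clause (NOT P) is unit, so P = false.
The clause (R) is unit, so R = true.
The clause (NOT S) is unit, so S = false.
Now (S) is unsatisfied and unit — conflict.
That branch fails; take Q = true instead.
The clause (R) is unit, so R = true.
The clause (S) is unit, so S = true.
The clause (NOT P) is unit, so P = false.
Now (P) is unsatisfied and unit — conflict.
Both values of Q lead to a conflict.

UNSATISFIABLE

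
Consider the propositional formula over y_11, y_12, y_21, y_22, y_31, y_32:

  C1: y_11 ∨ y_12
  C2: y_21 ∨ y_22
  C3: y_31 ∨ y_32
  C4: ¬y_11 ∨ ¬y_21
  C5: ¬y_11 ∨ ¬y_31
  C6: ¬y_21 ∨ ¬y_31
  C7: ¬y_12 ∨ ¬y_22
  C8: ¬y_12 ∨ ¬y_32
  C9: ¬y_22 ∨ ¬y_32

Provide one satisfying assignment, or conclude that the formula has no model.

UNSATISFIABLE

Branch on y_11: set y_11 = True.
Unit clause (¬y_21) forces y_21 = False.
Unit clause (y_22) forces y_22 = True.
Unit clause (¬y_31) forces y_31 = False.
Unit clause (y_32) forces y_32 = True.
But (¬y_32) is also a unit clause — contradiction.
So y_11 must be the other value — set y_11 = False.
Unit clause (y_12) forces y_12 = True.
Unit clause (¬y_22) forces y_22 = False.
Unit clause (y_21) forces y_21 = True.
Unit clause (¬y_31) forces y_31 = False.
Unit clause (y_32) forces y_32 = True.
But (¬y_32) is also a unit clause — contradiction.
Both values of y_11 lead to a conflict.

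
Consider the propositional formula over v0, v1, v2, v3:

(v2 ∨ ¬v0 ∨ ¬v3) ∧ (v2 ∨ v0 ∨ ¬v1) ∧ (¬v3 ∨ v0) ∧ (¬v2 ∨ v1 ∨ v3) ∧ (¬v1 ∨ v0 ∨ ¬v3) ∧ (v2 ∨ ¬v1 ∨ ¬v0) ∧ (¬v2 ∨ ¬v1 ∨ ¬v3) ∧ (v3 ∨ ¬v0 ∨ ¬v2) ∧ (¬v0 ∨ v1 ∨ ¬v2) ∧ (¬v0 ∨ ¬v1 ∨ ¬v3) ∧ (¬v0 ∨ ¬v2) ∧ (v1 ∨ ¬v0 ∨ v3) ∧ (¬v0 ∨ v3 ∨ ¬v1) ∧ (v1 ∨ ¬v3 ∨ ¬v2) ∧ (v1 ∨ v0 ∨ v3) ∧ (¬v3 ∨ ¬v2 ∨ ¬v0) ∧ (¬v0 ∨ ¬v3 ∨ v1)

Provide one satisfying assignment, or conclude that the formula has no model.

Case v3 = False:
Case v2 = True:
From the singleton clause (v1), v1 = True.
From the singleton clause (¬v0), v0 = False.
Every clause now holds.

v0 ↦ False, v1 ↦ True, v2 ↦ True, v3 ↦ False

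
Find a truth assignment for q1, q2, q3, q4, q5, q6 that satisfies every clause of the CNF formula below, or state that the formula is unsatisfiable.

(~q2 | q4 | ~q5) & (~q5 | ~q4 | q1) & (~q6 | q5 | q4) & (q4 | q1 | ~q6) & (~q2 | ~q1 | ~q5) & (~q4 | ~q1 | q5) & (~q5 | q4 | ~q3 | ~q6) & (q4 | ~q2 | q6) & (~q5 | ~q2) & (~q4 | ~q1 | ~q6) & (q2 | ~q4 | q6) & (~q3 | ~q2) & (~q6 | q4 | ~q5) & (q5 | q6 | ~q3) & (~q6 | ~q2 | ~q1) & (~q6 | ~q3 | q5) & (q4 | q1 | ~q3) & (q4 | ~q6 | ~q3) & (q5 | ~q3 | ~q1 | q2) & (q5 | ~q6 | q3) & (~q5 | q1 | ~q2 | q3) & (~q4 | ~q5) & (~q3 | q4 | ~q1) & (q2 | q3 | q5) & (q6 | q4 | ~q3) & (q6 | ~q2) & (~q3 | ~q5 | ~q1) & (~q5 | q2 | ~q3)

q1 ↦ 1,  q2 ↦ 0,  q3 ↦ 0,  q4 ↦ 0,  q5 ↦ 1,  q6 ↦ 0

Branch on q5: set q5 = 1.
(~q2) alone gives q2 = 0.
(~q4) alone gives q4 = 0.
(~q6) alone gives q6 = 0.
(~q3) alone gives q3 = 0.
No clause remains; q1 is free.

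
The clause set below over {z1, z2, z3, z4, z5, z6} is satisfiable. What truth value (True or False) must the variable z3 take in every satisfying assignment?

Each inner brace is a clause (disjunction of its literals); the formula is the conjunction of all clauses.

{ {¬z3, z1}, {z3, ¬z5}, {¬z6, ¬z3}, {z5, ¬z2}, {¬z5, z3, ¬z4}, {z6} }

False

Suppose z3 = True.
Unit clause (z1) forces z1 = True.
Unit clause (¬z6) forces z6 = False.
Now (z6) is unsatisfied and unit — conflict.
So every satisfying assignment has z3 = False.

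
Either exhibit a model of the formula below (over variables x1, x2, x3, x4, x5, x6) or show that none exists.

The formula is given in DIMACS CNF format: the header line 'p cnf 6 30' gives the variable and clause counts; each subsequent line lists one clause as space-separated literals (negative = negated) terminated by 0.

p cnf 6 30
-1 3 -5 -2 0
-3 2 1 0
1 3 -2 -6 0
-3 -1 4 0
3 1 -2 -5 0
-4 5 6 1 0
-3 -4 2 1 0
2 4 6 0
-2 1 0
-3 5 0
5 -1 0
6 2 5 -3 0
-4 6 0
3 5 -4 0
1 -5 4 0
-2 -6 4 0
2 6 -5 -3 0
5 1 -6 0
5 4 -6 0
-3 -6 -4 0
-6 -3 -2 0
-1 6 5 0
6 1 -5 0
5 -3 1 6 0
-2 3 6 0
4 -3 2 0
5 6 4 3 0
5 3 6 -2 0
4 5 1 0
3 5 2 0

x1 ↦ True; x2 ↦ False; x3 ↦ False; x4 ↦ False; x5 ↦ True; x6 ↦ True

Try x2 = False.
Try x3 = False.
Unit clause (x5) forces x5 = True.
Try x4 = False.
Unit clause (x6) forces x6 = True.
Unit clause (x1) forces x1 = True.
This assignment satisfies each clause.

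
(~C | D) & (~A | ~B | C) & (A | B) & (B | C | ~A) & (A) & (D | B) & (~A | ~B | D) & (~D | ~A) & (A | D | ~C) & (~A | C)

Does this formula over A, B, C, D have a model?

No, unsatisfiable

From the singleton clause (A), A = 1.
From the singleton clause (~D), D = 0.
From the singleton clause (~C), C = 0.
Now (C) is unsatisfied and unit — conflict.
No assignment satisfies every clause.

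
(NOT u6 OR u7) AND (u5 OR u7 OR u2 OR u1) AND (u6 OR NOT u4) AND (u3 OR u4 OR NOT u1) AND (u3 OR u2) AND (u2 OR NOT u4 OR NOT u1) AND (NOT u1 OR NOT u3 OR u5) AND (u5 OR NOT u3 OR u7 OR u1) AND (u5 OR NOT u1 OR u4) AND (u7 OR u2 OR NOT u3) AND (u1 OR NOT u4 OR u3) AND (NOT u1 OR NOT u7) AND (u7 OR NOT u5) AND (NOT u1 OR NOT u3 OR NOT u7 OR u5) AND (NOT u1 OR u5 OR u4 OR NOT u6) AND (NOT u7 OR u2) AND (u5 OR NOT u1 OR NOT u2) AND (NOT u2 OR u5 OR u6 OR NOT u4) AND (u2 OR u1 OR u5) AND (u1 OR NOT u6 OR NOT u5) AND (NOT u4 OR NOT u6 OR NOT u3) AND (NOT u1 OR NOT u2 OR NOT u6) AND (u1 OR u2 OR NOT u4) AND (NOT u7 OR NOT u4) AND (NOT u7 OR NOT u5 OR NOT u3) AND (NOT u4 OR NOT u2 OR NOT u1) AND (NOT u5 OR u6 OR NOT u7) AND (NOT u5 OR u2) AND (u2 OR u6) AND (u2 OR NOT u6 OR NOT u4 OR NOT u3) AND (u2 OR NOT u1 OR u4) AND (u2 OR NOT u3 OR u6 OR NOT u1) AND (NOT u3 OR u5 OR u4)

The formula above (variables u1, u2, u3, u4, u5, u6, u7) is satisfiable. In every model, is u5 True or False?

Suppose u5 = true.
(u7) alone gives u7 = true.
(NOT u1) alone gives u1 = false.
(u2) alone gives u2 = true.
(NOT u6) alone gives u6 = false.
Now (u6) is unsatisfied and unit — conflict.
So every satisfying assignment has u5 = False.

False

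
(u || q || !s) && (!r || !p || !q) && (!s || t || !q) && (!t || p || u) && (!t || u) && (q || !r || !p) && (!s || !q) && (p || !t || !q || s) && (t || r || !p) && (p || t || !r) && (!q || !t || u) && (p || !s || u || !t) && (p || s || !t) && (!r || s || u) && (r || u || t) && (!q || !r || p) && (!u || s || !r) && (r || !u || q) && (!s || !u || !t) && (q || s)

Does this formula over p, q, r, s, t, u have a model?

Yes

Try t = true.
Unit clause (u) forces u = true.
Unit clause (!s) forces s = false.
Unit clause (p) forces p = true.
Unit clause (!r) forces r = false.
Unit clause (q) forces q = true.
All clauses are satisfied.
A satisfying assignment: p: true,  q: true,  r: false,  s: false,  t: true,  u: true.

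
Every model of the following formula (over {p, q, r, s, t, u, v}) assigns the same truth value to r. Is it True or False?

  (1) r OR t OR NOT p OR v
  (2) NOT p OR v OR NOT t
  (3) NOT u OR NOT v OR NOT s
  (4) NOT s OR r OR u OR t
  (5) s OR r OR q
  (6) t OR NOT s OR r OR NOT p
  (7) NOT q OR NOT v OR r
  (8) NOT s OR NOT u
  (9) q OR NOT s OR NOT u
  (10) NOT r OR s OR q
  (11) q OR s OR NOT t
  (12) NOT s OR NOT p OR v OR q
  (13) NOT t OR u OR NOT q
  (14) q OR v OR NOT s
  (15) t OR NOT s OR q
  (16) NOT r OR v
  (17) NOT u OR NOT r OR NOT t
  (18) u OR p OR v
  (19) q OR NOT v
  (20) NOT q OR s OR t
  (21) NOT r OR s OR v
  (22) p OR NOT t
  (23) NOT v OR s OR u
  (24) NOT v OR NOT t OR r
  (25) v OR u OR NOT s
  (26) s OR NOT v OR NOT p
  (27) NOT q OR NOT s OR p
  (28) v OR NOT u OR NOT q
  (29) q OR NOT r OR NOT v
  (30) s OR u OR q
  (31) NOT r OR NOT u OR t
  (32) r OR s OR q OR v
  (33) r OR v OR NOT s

True

Suppose r = false.
Case s = true:
(NOT u) alone gives u = false.
(t) alone gives t = true.
(NOT q) alone gives q = false.
(v) alone gives v = true.
But (NOT v) is also a unit clause — contradiction.
So s must be the other value — set s = false.
(q) alone gives q = true.
(NOT v) alone gives v = false.
(t) alone gives t = true.
(NOT p) alone gives p = false.
But (p) is also a unit clause — contradiction.
Neither s = true nor s = false works.
So every satisfying assignment has r = True.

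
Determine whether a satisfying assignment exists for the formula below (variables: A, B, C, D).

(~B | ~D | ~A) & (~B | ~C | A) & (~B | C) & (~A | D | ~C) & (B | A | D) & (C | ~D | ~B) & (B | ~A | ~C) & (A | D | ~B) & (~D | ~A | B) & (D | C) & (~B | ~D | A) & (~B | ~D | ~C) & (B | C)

Branch on B: set B = 0.
The clause (C) is unit, so C = 1.
The clause (~A) is unit, so A = 0.
The clause (D) is unit, so D = 1.
This assignment satisfies each clause.
A satisfying assignment: A ↦ 0; B ↦ 0; C ↦ 1; D ↦ 1.

Yes, satisfiable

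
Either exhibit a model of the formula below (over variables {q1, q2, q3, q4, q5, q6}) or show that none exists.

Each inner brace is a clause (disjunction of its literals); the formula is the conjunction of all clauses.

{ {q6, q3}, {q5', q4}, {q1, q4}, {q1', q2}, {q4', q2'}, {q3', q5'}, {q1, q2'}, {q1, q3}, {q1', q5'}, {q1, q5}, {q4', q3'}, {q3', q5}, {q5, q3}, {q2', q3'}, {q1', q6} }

Case q6 = 1:
Case q5 = 0:
The clause (q1) is unit, so q1 = 1.
The clause (q2) is unit, so q2 = 1.
The clause (q4') is unit, so q4 = 0.
The clause (q3') is unit, so q3 = 0.
That conflicts with the unit clause (q3).
Undo q5 and try q5 = 1.
The clause (q4) is unit, so q4 = 1.
The clause (q2') is unit, so q2 = 0.
The clause (q1') is unit, so q1 = 0.
The clause (q3') is unit, so q3 = 0.
That conflicts with the unit clause (q3).
Neither q5 = 1 nor q5 = 0 works.
Undo q6 and try q6 = 0.
The clause (q3) is unit, so q3 = 1.
The clause (q5') is unit, so q5 = 0.
That conflicts with the unit clause (q5).
Neither q6 = 1 nor q6 = 0 works.

UNSATISFIABLE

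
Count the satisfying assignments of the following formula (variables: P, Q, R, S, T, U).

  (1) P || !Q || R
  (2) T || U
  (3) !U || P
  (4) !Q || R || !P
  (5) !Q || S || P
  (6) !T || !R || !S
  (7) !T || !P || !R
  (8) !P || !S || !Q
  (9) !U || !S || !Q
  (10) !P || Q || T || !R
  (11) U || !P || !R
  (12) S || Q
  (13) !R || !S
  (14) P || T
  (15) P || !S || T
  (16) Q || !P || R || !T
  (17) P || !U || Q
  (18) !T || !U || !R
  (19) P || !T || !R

There are 2^6 = 64 truth assignments over (P, Q, R, S, T, U).
Split on S. With S = true, the clauses containing S are satisfied and !S drops from the rest; 2 of the 2^5 = 32 assignments to the other variables satisfy what remains.
With S = false, by the same count on the reduced clause set, 1 assignment works.
Total: 2 + 1 = 3.

3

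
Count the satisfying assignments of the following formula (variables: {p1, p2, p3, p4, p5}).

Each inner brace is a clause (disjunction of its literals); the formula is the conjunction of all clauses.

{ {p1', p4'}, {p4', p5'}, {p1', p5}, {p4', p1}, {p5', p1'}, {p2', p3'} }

6

There are 2^5 = 32 truth assignments over (p1, p2, p3, p4, p5).
Split on p3. With p3 = 1, the clauses containing p3 are satisfied and p3' drops from the rest; 2 of the 2^4 = 16 assignments to the other variables satisfy what remains.
With p3 = 0, by the same count on the reduced clause set, 4 assignments work.
(One model: p1=F, p2=F, p3=F, p4=F, p5=F.)
Total: 2 + 4 = 6.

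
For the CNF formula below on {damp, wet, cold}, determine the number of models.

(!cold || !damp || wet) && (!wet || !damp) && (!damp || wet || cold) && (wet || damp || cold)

There are 2^3 = 8 truth assignments over (damp, wet, cold).
Check each against the 4 clauses (columns in the order damp, wet, cold):
  F F F  ✗ fails (wet || damp || cold)
  F F T  ✓ satisfies all
  F T F  ✓ satisfies all
  F T T  ✓ satisfies all
  T F F  ✗ fails (!damp || wet || cold)
  T F T  ✗ fails (!cold || !damp || wet)
  T T F  ✗ fails (!wet || !damp)
  T T T  ✗ fails (!wet || !damp)
3 of the 8 rows are models.

3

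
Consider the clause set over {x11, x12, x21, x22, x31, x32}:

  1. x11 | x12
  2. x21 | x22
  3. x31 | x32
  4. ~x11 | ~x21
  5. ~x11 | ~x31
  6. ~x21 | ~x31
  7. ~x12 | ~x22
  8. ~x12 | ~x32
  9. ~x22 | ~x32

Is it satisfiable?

Branch on x11: set x11 = 1.
The clause (~x21) is unit, so x21 = 0.
The clause (x22) is unit, so x22 = 1.
The clause (~x31) is unit, so x31 = 0.
The clause (x32) is unit, so x32 = 1.
But (~x32) is also a unit clause — contradiction.
Undo x11 and try x11 = 0.
The clause (x12) is unit, so x12 = 1.
The clause (~x22) is unit, so x22 = 0.
The clause (x21) is unit, so x21 = 1.
The clause (~x31) is unit, so x31 = 0.
The clause (x32) is unit, so x32 = 1.
But (~x32) is also a unit clause — contradiction.
Either choice for x11 ends in contradiction.
No assignment satisfies every clause.

No, unsatisfiable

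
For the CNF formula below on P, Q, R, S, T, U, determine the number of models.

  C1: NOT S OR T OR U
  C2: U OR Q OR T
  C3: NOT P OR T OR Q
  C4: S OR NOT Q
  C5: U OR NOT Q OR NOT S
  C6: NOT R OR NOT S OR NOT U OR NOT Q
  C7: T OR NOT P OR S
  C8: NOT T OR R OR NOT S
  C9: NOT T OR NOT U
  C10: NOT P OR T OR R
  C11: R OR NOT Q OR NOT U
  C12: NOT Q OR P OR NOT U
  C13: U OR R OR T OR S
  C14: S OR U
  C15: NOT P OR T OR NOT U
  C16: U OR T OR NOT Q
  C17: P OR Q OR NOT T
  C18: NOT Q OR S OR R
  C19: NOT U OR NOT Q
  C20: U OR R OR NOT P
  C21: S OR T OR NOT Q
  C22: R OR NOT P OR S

There are 2^6 = 64 truth assignments over (P, Q, R, S, T, U).
Split on P. With P = true, the clauses containing P are satisfied and NOT P drops from the rest; 1 of the 2^5 = 32 assignments to the other variables satisfy what remains.
With P = false, by the same count on the reduced clause set, 4 assignments work.
Total: 1 + 4 = 5.

5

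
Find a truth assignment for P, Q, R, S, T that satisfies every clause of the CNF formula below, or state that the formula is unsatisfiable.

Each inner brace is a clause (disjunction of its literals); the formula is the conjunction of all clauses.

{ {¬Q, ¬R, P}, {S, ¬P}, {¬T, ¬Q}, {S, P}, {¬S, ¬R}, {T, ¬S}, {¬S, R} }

Suppose S = True.
From the singleton clause (¬R), R = False.
Now (R) is unsatisfied and unit — conflict.
So S must be the other value — set S = False.
From the singleton clause (¬P), P = False.
Now (P) is unsatisfied and unit — conflict.
Neither S = True nor S = False works.

UNSATISFIABLE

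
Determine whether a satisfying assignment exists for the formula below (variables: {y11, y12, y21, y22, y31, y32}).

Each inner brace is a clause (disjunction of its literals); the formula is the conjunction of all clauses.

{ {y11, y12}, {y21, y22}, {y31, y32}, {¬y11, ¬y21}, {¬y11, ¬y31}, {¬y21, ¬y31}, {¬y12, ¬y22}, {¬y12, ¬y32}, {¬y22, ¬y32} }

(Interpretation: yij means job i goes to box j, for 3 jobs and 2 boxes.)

Suppose y11 = True.
(¬y21) alone gives y21 = False.
(y22) alone gives y22 = True.
(¬y31) alone gives y31 = False.
(y32) alone gives y32 = True.
Now (¬y32) is unsatisfied and unit — conflict.
Backtrack on y11: now try y11 = False.
(y12) alone gives y12 = True.
(¬y22) alone gives y22 = False.
(y21) alone gives y21 = True.
(¬y31) alone gives y31 = False.
(y32) alone gives y32 = True.
Now (¬y32) is unsatisfied and unit — conflict.
Either choice for y11 ends in contradiction.
No assignment satisfies every clause.

No, unsatisfiable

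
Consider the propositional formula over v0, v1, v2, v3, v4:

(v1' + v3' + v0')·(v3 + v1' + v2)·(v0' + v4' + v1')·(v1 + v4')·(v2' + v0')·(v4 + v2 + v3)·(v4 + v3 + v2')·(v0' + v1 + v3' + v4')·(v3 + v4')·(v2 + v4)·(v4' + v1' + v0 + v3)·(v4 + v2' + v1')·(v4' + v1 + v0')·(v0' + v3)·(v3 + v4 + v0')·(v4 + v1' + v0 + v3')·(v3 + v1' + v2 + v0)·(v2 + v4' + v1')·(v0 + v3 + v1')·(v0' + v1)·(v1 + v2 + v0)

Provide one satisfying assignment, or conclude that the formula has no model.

Try v1 = 1.
Try v3 = 1.
(v0') alone gives v0 = 0.
(v4) alone gives v4 = 1.
(v2) alone gives v2 = 1.
Every clause now holds.

v0: 0,  v1: 1,  v2: 1,  v3: 1,  v4: 1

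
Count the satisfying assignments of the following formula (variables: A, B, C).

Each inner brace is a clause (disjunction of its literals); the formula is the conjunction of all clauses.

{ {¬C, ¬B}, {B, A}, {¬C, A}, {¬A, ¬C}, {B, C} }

There are 2^3 = 8 truth assignments over (A, B, C).
Check each against the 5 clauses (columns in the order A, B, C):
  F F F  ✗ fails (B ∨ A)
  F F T  ✗ fails (B ∨ A)
  F T F  ✓ satisfies all
  F T T  ✗ fails (¬C ∨ ¬B)
  T F F  ✗ fails (B ∨ C)
  T F T  ✗ fails (¬A ∨ ¬C)
  T T F  ✓ satisfies all
  T T T  ✗ fails (¬C ∨ ¬B)
2 of the 8 rows are models.

2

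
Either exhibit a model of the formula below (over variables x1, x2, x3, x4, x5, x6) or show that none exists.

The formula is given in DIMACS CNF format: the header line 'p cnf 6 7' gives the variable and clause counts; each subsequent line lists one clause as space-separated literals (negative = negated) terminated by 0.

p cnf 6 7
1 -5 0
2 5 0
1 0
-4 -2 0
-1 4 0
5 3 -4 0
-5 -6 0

Unit clause (x1) forces x1 = True.
Unit clause (x4) forces x4 = True.
Unit clause (¬x2) forces x2 = False.
Unit clause (x5) forces x5 = True.
Unit clause (¬x6) forces x6 = False.
Every clause is now satisfied; x3 is unconstrained.

x1=True, x2=False, x3=True, x4=True, x5=True, x6=False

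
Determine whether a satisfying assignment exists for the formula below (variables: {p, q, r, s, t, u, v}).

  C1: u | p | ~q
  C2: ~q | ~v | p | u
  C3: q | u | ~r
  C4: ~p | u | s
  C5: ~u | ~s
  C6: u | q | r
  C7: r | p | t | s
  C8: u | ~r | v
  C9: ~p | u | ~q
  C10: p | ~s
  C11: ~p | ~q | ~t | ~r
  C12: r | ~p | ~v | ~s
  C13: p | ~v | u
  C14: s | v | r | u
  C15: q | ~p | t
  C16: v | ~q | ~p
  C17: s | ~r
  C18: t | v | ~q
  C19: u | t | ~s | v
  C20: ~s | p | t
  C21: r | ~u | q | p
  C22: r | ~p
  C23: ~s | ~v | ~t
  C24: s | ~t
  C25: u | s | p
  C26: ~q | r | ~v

Unsatisfiable

Case u = 0:
Case p = 1:
From the singleton clause (s), s = 1.
From the singleton clause (~q), q = 0.
From the singleton clause (~r), r = 0.
That conflicts with the unit clause (r).
Backtrack on p: now try p = 0.
From the singleton clause (~q), q = 0.
From the singleton clause (~r), r = 0.
That conflicts with the unit clause (r).
Either choice for p ends in contradiction.
Backtrack on u: now try u = 1.
From the singleton clause (~s), s = 0.
From the singleton clause (~r), r = 0.
From the singleton clause (~p), p = 0.
From the singleton clause (t), t = 1.
That conflicts with the unit clause (~t).
Either choice for u ends in contradiction.
No assignment satisfies every clause.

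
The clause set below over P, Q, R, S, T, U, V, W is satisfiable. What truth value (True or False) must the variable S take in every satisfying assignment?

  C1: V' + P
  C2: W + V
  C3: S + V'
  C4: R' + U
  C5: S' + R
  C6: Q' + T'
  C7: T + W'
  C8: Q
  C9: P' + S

Suppose S = 0.
From the singleton clause (V'), V = 0.
From the singleton clause (W), W = 1.
From the singleton clause (T), T = 1.
From the singleton clause (Q'), Q = 0.
Now (Q) is unsatisfied and unit — conflict.
So every satisfying assignment has S = True.

True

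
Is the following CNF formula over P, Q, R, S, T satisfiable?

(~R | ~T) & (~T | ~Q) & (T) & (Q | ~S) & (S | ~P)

Yes, satisfiable

From the singleton clause (T), T = 1.
From the singleton clause (~R), R = 0.
From the singleton clause (~Q), Q = 0.
From the singleton clause (~S), S = 0.
From the singleton clause (~P), P = 0.
Every clause now holds.
A satisfying assignment: P ↦ 0, Q ↦ 0, R ↦ 0, S ↦ 0, T ↦ 1.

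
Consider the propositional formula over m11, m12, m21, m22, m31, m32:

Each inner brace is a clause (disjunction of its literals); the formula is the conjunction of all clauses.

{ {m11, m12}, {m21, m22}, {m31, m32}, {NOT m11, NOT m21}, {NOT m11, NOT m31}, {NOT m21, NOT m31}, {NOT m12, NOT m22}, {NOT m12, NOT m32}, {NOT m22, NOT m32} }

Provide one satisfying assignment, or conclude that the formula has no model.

Suppose m11 = true.
The clause (NOT m21) is unit, so m21 = false.
The clause (m22) is unit, so m22 = true.
The clause (NOT m31) is unit, so m31 = false.
The clause (m32) is unit, so m32 = true.
That conflicts with the unit clause (NOT m32).
Undo m11 and try m11 = false.
The clause (m12) is unit, so m12 = true.
The clause (NOT m22) is unit, so m22 = false.
The clause (m21) is unit, so m21 = true.
The clause (NOT m31) is unit, so m31 = false.
The clause (m32) is unit, so m32 = true.
That conflicts with the unit clause (NOT m32).
Both values of m11 lead to a conflict.

UNSATISFIABLE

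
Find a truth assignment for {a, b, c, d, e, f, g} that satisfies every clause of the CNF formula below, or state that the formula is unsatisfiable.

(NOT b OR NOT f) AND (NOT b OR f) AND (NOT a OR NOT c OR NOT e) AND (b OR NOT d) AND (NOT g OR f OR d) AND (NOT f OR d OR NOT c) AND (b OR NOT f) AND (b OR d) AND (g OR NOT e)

UNSATISFIABLE

Try b = false.
Unit clause (NOT d) forces d = false.
But (d) is also a unit clause — contradiction.
So b must be the other value — set b = true.
Unit clause (NOT f) forces f = false.
But (f) is also a unit clause — contradiction.
Either choice for b ends in contradiction.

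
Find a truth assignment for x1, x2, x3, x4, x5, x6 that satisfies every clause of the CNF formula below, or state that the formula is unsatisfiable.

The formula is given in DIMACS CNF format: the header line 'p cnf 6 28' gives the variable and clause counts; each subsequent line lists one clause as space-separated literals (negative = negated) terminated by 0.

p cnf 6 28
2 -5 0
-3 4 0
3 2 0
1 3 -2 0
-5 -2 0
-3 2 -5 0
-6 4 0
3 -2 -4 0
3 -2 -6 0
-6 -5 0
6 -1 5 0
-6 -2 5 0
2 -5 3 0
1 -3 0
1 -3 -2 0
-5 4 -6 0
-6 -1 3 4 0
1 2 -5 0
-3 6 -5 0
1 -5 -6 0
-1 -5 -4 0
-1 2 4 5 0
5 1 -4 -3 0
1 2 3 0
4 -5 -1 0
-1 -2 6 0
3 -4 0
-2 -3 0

Suppose x2 = False.
Unit clause (¬x5) forces x5 = False.
Unit clause (x3) forces x3 = True.
Unit clause (x4) forces x4 = True.
Unit clause (x1) forces x1 = True.
Unit clause (x6) forces x6 = True.
All clauses are satisfied.

x1: True, x2: False, x3: True, x4: True, x5: False, x6: True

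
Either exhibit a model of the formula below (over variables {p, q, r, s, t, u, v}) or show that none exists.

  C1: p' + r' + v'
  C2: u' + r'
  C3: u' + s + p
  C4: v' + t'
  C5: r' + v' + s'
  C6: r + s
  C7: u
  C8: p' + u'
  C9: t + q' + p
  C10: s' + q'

p=0, q=0, r=0, s=1, t=0, u=1, v=0

(u) alone gives u = 1.
(r') alone gives r = 0.
(s) alone gives s = 1.
(p') alone gives p = 0.
(q') alone gives q = 0.
Case v = 0:
Every clause is now satisfied; t is unconstrained.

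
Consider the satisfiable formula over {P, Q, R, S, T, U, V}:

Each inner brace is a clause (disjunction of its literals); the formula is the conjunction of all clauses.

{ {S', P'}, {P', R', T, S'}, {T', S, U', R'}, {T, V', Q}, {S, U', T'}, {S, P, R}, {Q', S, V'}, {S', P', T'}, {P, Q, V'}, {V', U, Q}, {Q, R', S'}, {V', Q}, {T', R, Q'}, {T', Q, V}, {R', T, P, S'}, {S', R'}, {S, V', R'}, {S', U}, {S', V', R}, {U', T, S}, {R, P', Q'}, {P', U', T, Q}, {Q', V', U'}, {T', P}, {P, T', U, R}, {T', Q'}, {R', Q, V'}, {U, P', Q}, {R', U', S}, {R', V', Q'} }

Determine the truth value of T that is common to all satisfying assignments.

Suppose T = 1.
From the singleton clause (P), P = 1.
From the singleton clause (S'), S = 0.
From the singleton clause (U'), U = 0.
From the singleton clause (Q'), Q = 0.
But (Q) is also a unit clause — contradiction.
So every satisfying assignment has T = False.

False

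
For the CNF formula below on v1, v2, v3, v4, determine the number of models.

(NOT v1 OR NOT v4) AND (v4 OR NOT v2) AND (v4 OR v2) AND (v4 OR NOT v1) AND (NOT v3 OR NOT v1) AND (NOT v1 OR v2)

There are 2^4 = 16 truth assignments over (v1, v2, v3, v4).
Split on v1. With v1 = true, the clauses containing v1 are satisfied and NOT v1 drops from the rest; 0 of the 2^3 = 8 assignments to the other variables satisfy what remains.
With v1 = false, by the same count on the reduced clause set, 4 assignments work.
(One model: v1=F, v2=F, v3=F, v4=T.)
Total: 0 + 4 = 4.

4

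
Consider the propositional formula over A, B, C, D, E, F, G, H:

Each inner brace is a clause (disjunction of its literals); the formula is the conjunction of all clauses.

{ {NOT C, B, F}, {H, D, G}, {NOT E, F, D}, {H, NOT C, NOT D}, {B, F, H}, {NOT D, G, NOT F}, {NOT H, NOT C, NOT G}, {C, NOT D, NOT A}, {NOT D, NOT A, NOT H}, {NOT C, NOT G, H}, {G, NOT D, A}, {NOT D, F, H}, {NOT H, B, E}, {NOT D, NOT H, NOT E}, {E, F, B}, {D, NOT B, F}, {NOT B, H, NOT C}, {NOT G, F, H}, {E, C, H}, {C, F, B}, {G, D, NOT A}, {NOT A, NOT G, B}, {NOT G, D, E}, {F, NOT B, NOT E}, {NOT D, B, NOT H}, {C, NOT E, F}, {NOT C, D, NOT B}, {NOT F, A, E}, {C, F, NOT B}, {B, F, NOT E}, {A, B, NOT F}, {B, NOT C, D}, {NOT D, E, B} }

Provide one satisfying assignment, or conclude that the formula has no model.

Case C = false:
Case D = false:
Case H = true:
Case E = true:
Unit clause (F) forces F = true.
Case G = true:
Case A = false:
Unit clause (B) forces B = true.
Every clause now holds.

A ↦ false,  B ↦ true,  C ↦ false,  D ↦ false,  E ↦ true,  F ↦ true,  G ↦ true,  H ↦ true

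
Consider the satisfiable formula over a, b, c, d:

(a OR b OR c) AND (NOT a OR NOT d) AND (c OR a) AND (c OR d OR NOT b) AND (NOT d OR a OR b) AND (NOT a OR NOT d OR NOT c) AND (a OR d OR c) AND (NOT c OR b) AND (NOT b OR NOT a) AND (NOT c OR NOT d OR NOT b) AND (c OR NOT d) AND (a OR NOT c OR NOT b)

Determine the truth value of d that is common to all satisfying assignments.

False

Suppose d = true.
(NOT a) alone gives a = false.
(c) alone gives c = true.
(b) alone gives b = true.
That conflicts with the unit clause (NOT b).
So every satisfying assignment has d = False.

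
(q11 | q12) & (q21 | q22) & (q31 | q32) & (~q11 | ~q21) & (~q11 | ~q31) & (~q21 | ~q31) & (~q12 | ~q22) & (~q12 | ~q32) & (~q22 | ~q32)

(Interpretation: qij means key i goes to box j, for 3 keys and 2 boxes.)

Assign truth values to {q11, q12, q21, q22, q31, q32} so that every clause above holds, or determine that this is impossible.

Case q11 = 1:
The clause (~q21) is unit, so q21 = 0.
The clause (q22) is unit, so q22 = 1.
The clause (~q31) is unit, so q31 = 0.
The clause (q32) is unit, so q32 = 1.
Now (~q32) is unsatisfied and unit — conflict.
So q11 must be the other value — set q11 = 0.
The clause (q12) is unit, so q12 = 1.
The clause (~q22) is unit, so q22 = 0.
The clause (q21) is unit, so q21 = 1.
The clause (~q31) is unit, so q31 = 0.
The clause (q32) is unit, so q32 = 1.
Now (~q32) is unsatisfied and unit — conflict.
Neither q11 = 1 nor q11 = 0 works.

UNSATISFIABLE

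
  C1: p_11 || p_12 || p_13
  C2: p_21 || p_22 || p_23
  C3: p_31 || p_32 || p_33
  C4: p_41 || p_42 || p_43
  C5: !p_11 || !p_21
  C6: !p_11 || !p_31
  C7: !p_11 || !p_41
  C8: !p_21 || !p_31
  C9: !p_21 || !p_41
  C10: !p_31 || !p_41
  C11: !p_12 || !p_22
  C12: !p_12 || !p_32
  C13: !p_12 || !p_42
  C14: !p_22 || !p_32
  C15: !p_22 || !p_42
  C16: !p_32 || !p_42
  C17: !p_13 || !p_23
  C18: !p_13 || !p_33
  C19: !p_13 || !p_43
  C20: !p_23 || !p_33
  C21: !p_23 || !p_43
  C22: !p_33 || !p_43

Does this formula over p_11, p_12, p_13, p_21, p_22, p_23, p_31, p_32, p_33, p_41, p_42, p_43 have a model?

Case p_11 = false:
Case p_12 = true:
From the singleton clause (!p_22), p_22 = false.
From the singleton clause (!p_32), p_32 = false.
From the singleton clause (!p_42), p_42 = false.
Case p_21 = true:
From the singleton clause (!p_31), p_31 = false.
From the singleton clause (p_33), p_33 = true.
From the singleton clause (!p_41), p_41 = false.
From the singleton clause (p_43), p_43 = true.
Now (!p_43) is unsatisfied and unit — conflict.
So p_21 must be the other value — set p_21 = false.
From the singleton clause (p_23), p_23 = true.
From the singleton clause (!p_13), p_13 = false.
From the singleton clause (!p_33), p_33 = false.
From the singleton clause (p_31), p_31 = true.
From the singleton clause (!p_41), p_41 = false.
From the singleton clause (p_43), p_43 = true.
Now (!p_43) is unsatisfied and unit — conflict.
Neither p_21 = true nor p_21 = false works.
So p_12 must be the other value — set p_12 = false.
From the singleton clause (p_13), p_13 = true.
From the singleton clause (!p_23), p_23 = false.
From the singleton clause (!p_33), p_33 = false.
From the singleton clause (!p_43), p_43 = false.
Case p_21 = true:
From the singleton clause (!p_31), p_31 = false.
From the singleton clause (p_32), p_32 = true.
From the singleton clause (!p_41), p_41 = false.
From the singleton clause (p_42), p_42 = true.
Now (!p_42) is unsatisfied and unit — conflict.
So p_21 must be the other value — set p_21 = false.
From the singleton clause (p_22), p_22 = true.
From the singleton clause (!p_32), p_32 = false.
From the singleton clause (p_31), p_31 = true.
From the singleton clause (!p_41), p_41 = false.
From the singleton clause (p_42), p_42 = true.
Now (!p_42) is unsatisfied and unit — conflict.
Neither p_21 = true nor p_21 = false works.
Neither p_12 = true nor p_12 = false works.
So p_11 must be the other value — set p_11 = true.
From the singleton clause (!p_21), p_21 = false.
From the singleton clause (!p_31), p_31 = false.
From the singleton clause (!p_41), p_41 = false.
Case p_22 = true:
From the singleton clause (!p_12), p_12 = false.
From the singleton clause (!p_32), p_32 = false.
From the singleton clause (p_33), p_33 = true.
From the singleton clause (!p_42), p_42 = false.
From the singleton clause (p_43), p_43 = true.
Now (!p_43) is unsatisfied and unit — conflict.
So p_22 must be the other value — set p_22 = false.
From the singleton clause (p_23), p_23 = true.
From the singleton clause (!p_13), p_13 = false.
From the singleton clause (!p_33), p_33 = false.
From the singleton clause (p_32), p_32 = true.
From the singleton clause (!p_12), p_12 = false.
From the singleton clause (!p_42), p_42 = false.
From the singleton clause (p_43), p_43 = true.
Now (!p_43) is unsatisfied and unit — conflict.
Neither p_22 = true nor p_22 = false works.
Neither p_11 = true nor p_11 = false works.
No assignment satisfies every clause.

Unsatisfiable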